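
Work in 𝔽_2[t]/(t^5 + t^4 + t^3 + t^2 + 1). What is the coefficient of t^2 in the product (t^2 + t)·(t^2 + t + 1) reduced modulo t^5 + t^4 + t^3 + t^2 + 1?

Multiply in 𝔽_2[t]: (t^2 + t)·(t^2 + t + 1) = t^4 + t.
Reduced: t^4 + t.

0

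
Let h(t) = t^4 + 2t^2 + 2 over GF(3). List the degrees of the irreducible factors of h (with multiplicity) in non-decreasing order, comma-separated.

4

Roots in GF(3): h(0) = 2; h(1) = 2; h(2) = 2.
Complete factorization: h(t) = (t^4 + 2t^2 + 2).
Factor degrees with multiplicity: 4 = 4.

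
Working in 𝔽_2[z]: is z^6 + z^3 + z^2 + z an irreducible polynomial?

No

Write f(z) = z^6 + z^3 + z^2 + z.
Check for roots in 𝔽_2: f(0) = 0 → root; f(1) = 0 → root.
f(0) = 0, so (z) divides f(z); f is reducible.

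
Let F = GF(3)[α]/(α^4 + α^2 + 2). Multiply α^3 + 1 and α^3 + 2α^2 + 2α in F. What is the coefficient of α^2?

2

Multiply in GF(3)[α]: (α^3 + 1)·(α^3 + 2α^2 + 2α) = α^6 + 2α^5 + 2α^4 + α^3 + 2α^2 + 2α.
Reduce using α^4 ≡ 2α^2 + 1 (mod α^4 + α^2 + 2).
Reduced: 2α^3 + 2α^2 + α + 1.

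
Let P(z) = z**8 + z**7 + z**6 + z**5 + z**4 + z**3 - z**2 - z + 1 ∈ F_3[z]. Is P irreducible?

Yes

Check for roots in F_3: P(0) = 1; P(1) = 2; P(2) = 1.
No roots, so no linear factors.
Monic irreducibles of degree 2 over GF(3): z**2 + 1, z**2 + z - 1, z**2 - z - 1.
None of them divide P (all give nonzero remainder).
Degree-3 irreducible divisors: test the 8 monic irreducibles of degree 3 over GF(3).
None of them divide P (all give nonzero remainder).
Degree-4 irreducible divisors: test the 18 monic irreducibles of degree 4 over GF(3).
None of them divide P (all give nonzero remainder).
No irreducible factor of degree ≤ 4 exists, so P is irreducible over GF(3).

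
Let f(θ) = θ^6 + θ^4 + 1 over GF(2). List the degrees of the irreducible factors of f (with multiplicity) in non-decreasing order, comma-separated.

Roots in GF(2): f(0) = 1; f(1) = 1.
Complete factorization: f(θ) = (θ^3 + θ^2 + 1)^2.
Factor degrees with multiplicity: 3 + 3 = 6.

3, 3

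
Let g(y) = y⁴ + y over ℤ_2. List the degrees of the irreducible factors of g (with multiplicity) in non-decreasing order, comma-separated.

Roots in ℤ_2: g(0) = 0 → root; g(1) = 0 → root.
Linear factors from roots: (y), (y + 1).
Complete factorization: g(y) = (y)·(y + 1)·(y² + y + 1).
Factor degrees with multiplicity: 1 + 1 + 2 = 4.

1, 1, 2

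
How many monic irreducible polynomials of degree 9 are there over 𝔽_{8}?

By the necklace-counting formula, N_8(9) = (1/9) Σ_{d|9} μ(9/d)·8^d.
Divisors of 9: 1, 3, 9; μ(9/d) for each: 0, -1, 1.
Σ = − 8^3 + 8^9 = 134217216.
N = 134217216/9 = 14913024.

14913024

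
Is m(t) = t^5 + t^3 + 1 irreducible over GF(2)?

Check for roots in GF(2): m(0) = 1; m(1) = 1.
No roots, so no linear factors.
Monic irreducibles of degree 2 over GF(2): t^2 + t + 1.
None of them divide m (all give nonzero remainder).
No irreducible factor of degree ≤ 2 exists, so m is irreducible over GF(2).

Yes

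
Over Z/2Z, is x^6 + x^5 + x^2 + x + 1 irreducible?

Yes

Write m(x) = x^6 + x^5 + x^2 + x + 1.
Check for roots in Z/2Z: m(0) = 1; m(1) = 1.
No roots, so no linear factors.
Monic irreducibles of degree 2 over GF(2): x^2 + x + 1.
None of them divide m (all give nonzero remainder).
Monic irreducibles of degree 3 over GF(2): x^3 + x + 1, x^3 + x^2 + 1.
None of them divide m (all give nonzero remainder).
No irreducible factor of degree ≤ 3 exists, so m is irreducible over GF(2).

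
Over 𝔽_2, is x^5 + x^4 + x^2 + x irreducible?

Write m(x) = x^5 + x^4 + x^2 + x.
Check for roots in 𝔽_2: m(0) = 0 → root; m(1) = 0 → root.
m(0) = 0, so (x) divides m(x); m is reducible.

No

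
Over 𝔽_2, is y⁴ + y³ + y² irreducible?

No

Write m(y) = y⁴ + y³ + y².
Check for roots in 𝔽_2: m(0) = 0 → root; m(1) = 1.
m(0) = 0, so (y) divides m(y); m is reducible.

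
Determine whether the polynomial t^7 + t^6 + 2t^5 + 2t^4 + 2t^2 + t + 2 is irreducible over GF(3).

No

Write h(t) = t^7 + t^6 + 2t^5 + 2t^4 + 2t^2 + t + 2.
Check for roots in GF(3): h(0) = 2; h(1) = 2; h(2) = 0 → root.
h(2) = 0, so (t − 2) divides h(t); h is reducible.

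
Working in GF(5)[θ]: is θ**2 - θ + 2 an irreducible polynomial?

Yes

Write h(θ) = θ**2 - θ + 2.
Check for roots in GF(5): h(0) = 2; h(1) = 2; h(2) = 4; h(3) = 3; h(4) = 4.
No roots. A degree-2 polynomial over a field with no linear factor is irreducible.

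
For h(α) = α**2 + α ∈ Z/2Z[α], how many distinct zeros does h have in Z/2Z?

Evaluate at each of the 2 elements of Z/2Z:
h(0) = 0 → root; h(1) = 0 → root.
Roots: {0, 1}.

2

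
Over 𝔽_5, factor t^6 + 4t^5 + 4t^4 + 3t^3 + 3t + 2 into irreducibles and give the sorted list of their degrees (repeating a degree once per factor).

6

Write f(t) = t^6 + 4t^5 + 4t^4 + 3t^3 + 3t + 2.
Roots in 𝔽_5: f(0) = 2; f(1) = 2; f(2) = 3; f(3) = 2; f(4) = 2.
Complete factorization: f(t) = (t^6 + 4t^5 + 4t^4 + 3t^3 + 3t + 2).
Factor degrees with multiplicity: 6 = 6.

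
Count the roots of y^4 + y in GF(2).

Write g(y) = y^4 + y.
Evaluate at each of the 2 elements of GF(2):
g(0) = 0 → root; g(1) = 0 → root.
Roots: {0, 1}.

2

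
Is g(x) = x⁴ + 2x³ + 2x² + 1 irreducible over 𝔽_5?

Check for roots in 𝔽_5: g(0) = 1; g(1) = 1; g(2) = 1; g(3) = 4; g(4) = 2.
No roots, so no linear factors.
Degree-2 irreducible divisors: test the 10 monic irreducibles of degree 2 over GF(5).
None of them divide g (all give nonzero remainder).
No irreducible factor of degree ≤ 2 exists, so g is irreducible over GF(5).

Yes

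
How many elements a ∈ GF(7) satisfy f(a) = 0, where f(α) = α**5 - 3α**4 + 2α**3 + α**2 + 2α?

Evaluate at each of the 7 elements of GF(7):
f(0) = 0 → root; f(1) = 3; f(2) = 1; f(3) = 6; f(4) = 2; f(5) = 2; f(6) = 0 → root.
Roots: {0, 6}.

2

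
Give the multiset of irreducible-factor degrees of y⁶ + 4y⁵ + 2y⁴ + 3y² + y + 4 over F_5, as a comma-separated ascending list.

1, 1, 2, 2

Write h(y) = y⁶ + 4y⁵ + 2y⁴ + 3y² + y + 4.
Roots in F_5: h(0) = 4; h(1) = 0 → root; h(2) = 2; h(3) = 2; h(4) = 0 → root.
Linear factors from roots: (y + 4), (y + 1).
Complete factorization: h(y) = (y + 1)·(y + 4)·(y² + y + 2)·(y² + 3y + 3).
Factor degrees with multiplicity: 1 + 1 + 2 + 2 = 6.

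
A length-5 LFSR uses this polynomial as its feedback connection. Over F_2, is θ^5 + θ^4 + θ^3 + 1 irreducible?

No

Write P(θ) = θ^5 + θ^4 + θ^3 + 1.
Check for roots in F_2: P(0) = 1; P(1) = 0 → root.
P(1) = 0, so (θ − 1) divides P(θ); P is reducible.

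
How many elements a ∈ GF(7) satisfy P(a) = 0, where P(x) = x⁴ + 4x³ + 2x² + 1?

2

Evaluate at each of the 7 elements of GF(7):
P(0) = 1; P(1) = 1; P(2) = 1; P(3) = 5; P(4) = 6; P(5) = 0 → root; P(6) = 0 → root.
Roots: {5, 6}.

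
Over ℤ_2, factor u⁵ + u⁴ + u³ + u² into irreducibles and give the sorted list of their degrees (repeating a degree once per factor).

1, 1, 1, 1, 1

Write f(u) = u⁵ + u⁴ + u³ + u².
Roots in ℤ_2: f(0) = 0 → root; f(1) = 0 → root.
Linear factors from roots: (u), (u + 1).
Complete factorization: f(u) = (u)^2·(u + 1)^3.
Factor degrees with multiplicity: 1 + 1 + 1 + 1 + 1 = 5.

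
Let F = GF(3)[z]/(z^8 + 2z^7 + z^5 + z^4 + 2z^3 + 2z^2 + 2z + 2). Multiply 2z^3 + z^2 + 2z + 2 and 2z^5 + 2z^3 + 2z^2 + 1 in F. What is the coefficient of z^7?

0

Multiply in GF(3)[z]: (2z^3 + z^2 + 2z + 2)·(2z^5 + 2z^3 + 2z^2 + 1) = z^8 + 2z^7 + 2z^6 + z^5 + z^3 + 2z^2 + 2z + 2.
Reduce using z^8 ≡ z^7 + 2z^5 + 2z^4 + z^3 + z^2 + z + 1 (mod z^8 + 2z^7 + z^5 + z^4 + 2z^3 + 2z^2 + 2z + 2).
Reduced: 2z^6 + 2z^4 + 2z^3.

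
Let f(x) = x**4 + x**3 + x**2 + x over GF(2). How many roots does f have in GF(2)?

2

Evaluate at each of the 2 elements of GF(2):
f(0) = 0 → root; f(1) = 0 → root.
Roots: {0, 1}.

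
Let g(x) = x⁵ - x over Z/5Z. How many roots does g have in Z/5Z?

5

Evaluate at each of the 5 elements of Z/5Z:
g(0) = 0 → root; g(1) = 0 → root; g(2) = 0 → root; g(3) = 0 → root; g(4) = 0 → root.
Roots: {0, 1, 2, 3, 4}.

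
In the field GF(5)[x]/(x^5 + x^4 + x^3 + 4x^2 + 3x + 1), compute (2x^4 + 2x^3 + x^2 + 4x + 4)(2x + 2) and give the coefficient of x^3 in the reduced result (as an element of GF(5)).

Multiply in GF(5)[x]: (2x^4 + 2x^3 + x^2 + 4x + 4)·(2x + 2) = 4x^5 + 3x^4 + x^3 + x + 3.
Reduce using x^5 ≡ 4x^4 + 4x^3 + x^2 + 2x + 4 (mod x^5 + x^4 + x^3 + 4x^2 + 3x + 1).
Reduced: 4x^4 + 2x^3 + 4x^2 + 4x + 4.

2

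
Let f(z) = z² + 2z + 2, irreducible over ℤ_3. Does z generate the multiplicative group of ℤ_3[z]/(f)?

|GF(3^2)^×| = 3^2 − 1 = 8. Prime factorization: 8 = 2^3.
f is primitive ⇔ z has order 8 in GF(3)[z]/(f), i.e. z^(8/q) ≠ 1 for each prime q | 8.
z^(4) mod f = 2.
None equal 1, so z has full order 8; f is primitive.

Yes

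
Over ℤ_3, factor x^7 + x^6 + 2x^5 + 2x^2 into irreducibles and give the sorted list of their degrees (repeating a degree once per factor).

Write g(x) = x^7 + x^6 + 2x^5 + 2x^2.
Roots in ℤ_3: g(0) = 0 → root; g(1) = 0 → root; g(2) = 0 → root.
Linear factors from roots: (x), (x + 2), (x + 1).
Complete factorization: g(x) = (x + 1)·(x)^2·(x + 2)^2·(x^2 + 2x + 2).
Factor degrees with multiplicity: 1 + 1 + 1 + 1 + 1 + 2 = 7.

1, 1, 1, 1, 1, 2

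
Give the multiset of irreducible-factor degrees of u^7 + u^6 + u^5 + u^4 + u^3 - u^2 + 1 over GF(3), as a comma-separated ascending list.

Write g(u) = u^7 + u^6 + u^5 + u^4 + u^3 - u^2 + 1.
Roots in GF(3): g(0) = 1; g(1) = 2; g(2) = 2.
Complete factorization: g(u) = (u^7 + u^6 + u^5 + u^4 + u^3 - u^2 + 1).
Factor degrees with multiplicity: 7 = 7.

7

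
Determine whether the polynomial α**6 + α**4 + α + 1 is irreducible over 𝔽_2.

No

Write g(α) = α**6 + α**4 + α + 1.
Check for roots in 𝔽_2: g(0) = 1; g(1) = 0 → root.
g(1) = 0, so (α − 1) divides g(α); g is reducible.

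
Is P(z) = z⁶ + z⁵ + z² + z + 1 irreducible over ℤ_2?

Yes

Check for roots in ℤ_2: P(0) = 1; P(1) = 1.
No roots, so no linear factors.
Monic irreducibles of degree 2 over GF(2): z² + z + 1.
None of them divide P (all give nonzero remainder).
Monic irreducibles of degree 3 over GF(2): z³ + z + 1, z³ + z² + 1.
None of them divide P (all give nonzero remainder).
No irreducible factor of degree ≤ 3 exists, so P is irreducible over GF(2).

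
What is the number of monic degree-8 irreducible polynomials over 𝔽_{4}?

8160

Gauss's count: N_{4}(8) = (1/8) Σ_{d|8} μ(8/d)·4^d.
Divisors of 8: 1, 2, 4, 8; μ(8/d) for each: 0, 0, -1, 1.
Σ = − 4^4 + 4^8 = 65280.
N = 65280/8 = 8160.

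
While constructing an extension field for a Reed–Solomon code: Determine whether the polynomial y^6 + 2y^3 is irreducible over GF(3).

Write m(y) = y^6 + 2y^3.
Check for roots in GF(3): m(0) = 0 → root; m(1) = 0 → root; m(2) = 2.
m(0) = 0, so (y) divides m(y); m is reducible.

No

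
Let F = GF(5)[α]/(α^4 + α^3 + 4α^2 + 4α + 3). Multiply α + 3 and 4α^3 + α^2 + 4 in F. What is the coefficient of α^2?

2

Multiply in GF(5)[α]: (α + 3)·(4α^3 + α^2 + 4) = 4α^4 + 3α^3 + 3α^2 + 4α + 2.
Reduce using α^4 ≡ 4α^3 + α^2 + α + 2 (mod α^4 + α^3 + 4α^2 + 4α + 3).
Reduced: 4α^3 + 2α^2 + 3α.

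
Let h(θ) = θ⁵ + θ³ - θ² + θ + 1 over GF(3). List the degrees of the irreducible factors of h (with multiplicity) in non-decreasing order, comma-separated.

1, 1, 3

Roots in GF(3): h(0) = 1; h(1) = 0 → root; h(2) = 0 → root.
Linear factors from roots: (θ - 1), (θ + 1).
Complete factorization: h(θ) = (θ + 1)·(θ - 1)·(θ³ - θ - 1).
Factor degrees with multiplicity: 1 + 1 + 3 = 5.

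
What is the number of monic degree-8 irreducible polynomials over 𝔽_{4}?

8160

The number of monic irreducibles of degree 8 over GF(4) is (1/8)·Σ_{d∣8} μ(8/d) 4^d.
Divisors of 8: 1, 2, 4, 8; μ(8/d) for each: 0, 0, -1, 1.
Σ = − 4^4 + 4^8 = 65280.
N = 65280/8 = 8160.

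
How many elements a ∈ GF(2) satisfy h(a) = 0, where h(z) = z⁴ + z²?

Evaluate at each of the 2 elements of GF(2):
h(0) = 0 → root; h(1) = 0 → root.
Roots: {0, 1}.

2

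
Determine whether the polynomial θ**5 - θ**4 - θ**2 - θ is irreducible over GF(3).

Write h(θ) = θ**5 - θ**4 - θ**2 - θ.
Check for roots in GF(3): h(0) = 0 → root; h(1) = 1; h(2) = 1.
h(0) = 0, so (θ) divides h(θ); h is reducible.

No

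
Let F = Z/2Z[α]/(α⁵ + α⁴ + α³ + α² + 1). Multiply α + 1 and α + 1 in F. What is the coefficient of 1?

Multiply in Z/2Z[α]: (α + 1)·(α + 1) = α² + 1.
Reduced: α² + 1.

1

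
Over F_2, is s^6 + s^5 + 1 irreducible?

Write f(s) = s^6 + s^5 + 1.
Check for roots in F_2: f(0) = 1; f(1) = 1.
No roots, so no linear factors.
Monic irreducibles of degree 2 over GF(2): s^2 + s + 1.
None of them divide f (all give nonzero remainder).
Monic irreducibles of degree 3 over GF(2): s^3 + s + 1, s^3 + s^2 + 1.
None of them divide f (all give nonzero remainder).
No irreducible factor of degree ≤ 3 exists, so f is irreducible over GF(2).

Yes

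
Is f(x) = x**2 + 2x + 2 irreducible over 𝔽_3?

Check for roots in 𝔽_3: f(0) = 2; f(1) = 2; f(2) = 1.
No roots. A degree-2 polynomial over a field with no linear factor is irreducible.

Yes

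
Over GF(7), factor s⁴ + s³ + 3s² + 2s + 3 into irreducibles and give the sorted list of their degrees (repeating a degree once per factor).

4

Write g(s) = s⁴ + s³ + 3s² + 2s + 3.
Complete factorization: g(s) = (s⁴ + s³ + 3s² + 2s + 3).
Factor degrees with multiplicity: 4 = 4.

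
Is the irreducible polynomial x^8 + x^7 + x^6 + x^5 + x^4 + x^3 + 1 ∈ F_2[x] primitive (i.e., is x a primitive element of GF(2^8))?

Write f(x) = x^8 + x^7 + x^6 + x^5 + x^4 + x^3 + 1.
|GF(2^8)^×| = 2^8 − 1 = 255. Prime factorization: 255 = 3·5·17.
f is primitive ⇔ x has order 255 in GF(2)[x]/(f), i.e. x^(255/q) ≠ 1 for each prime q | 255.
x^(85) mod f = 1
x^(51) mod f = x^7 + x^5 + x^3 + x^2 + 1.
x^(15) mod f = x^7 + x^6 + x^3 + x + 1.
Since x^(85) = 1, the order of x divides 85 < 255; not primitive.

No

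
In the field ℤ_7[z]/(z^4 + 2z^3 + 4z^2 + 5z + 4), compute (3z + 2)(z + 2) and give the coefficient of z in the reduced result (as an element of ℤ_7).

Multiply in ℤ_7[z]: (3z + 2)·(z + 2) = 3z^2 + z + 4.
Reduced: 3z^2 + z + 4.

1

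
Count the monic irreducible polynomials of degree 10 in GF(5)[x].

Gauss's count: N_{5}(10) = (1/10) Σ_{d|10} μ(10/d)·5^d.
Divisors of 10: 1, 2, 5, 10; μ(10/d) for each: 1, -1, -1, 1.
Σ = 5^1 − 5^2 − 5^5 + 5^10 = 9762480.
N = 9762480/10 = 976248.

976248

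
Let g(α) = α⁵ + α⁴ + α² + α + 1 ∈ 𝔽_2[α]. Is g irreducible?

Yes

Check for roots in 𝔽_2: g(0) = 1; g(1) = 1.
No roots, so no linear factors.
Monic irreducibles of degree 2 over GF(2): α² + α + 1.
None of them divide g (all give nonzero remainder).
No irreducible factor of degree ≤ 2 exists, so g is irreducible over GF(2).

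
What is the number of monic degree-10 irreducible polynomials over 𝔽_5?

By the necklace-counting formula, N_5(10) = (1/10) Σ_{d|10} μ(10/d)·5^d.
Divisors of 10: 1, 2, 5, 10; μ(10/d) for each: 1, -1, -1, 1.
Σ = 5^1 − 5^2 − 5^5 + 5^10 = 9762480.
N = 9762480/10 = 976248.

976248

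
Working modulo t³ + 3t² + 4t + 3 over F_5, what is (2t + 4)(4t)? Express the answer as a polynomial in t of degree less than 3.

3t^2 + t

Multiply in F_5[t]: (2t + 4)·(4t) = 3t² + t.
Reduced: 3t² + t.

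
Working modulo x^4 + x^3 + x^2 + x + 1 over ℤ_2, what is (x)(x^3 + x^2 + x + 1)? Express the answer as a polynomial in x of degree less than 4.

Multiply in ℤ_2[x]: (x)·(x^3 + x^2 + x + 1) = x^4 + x^3 + x^2 + x.
Reduce using x^4 ≡ x^3 + x^2 + x + 1 (mod x^4 + x^3 + x^2 + x + 1).
Reduced: 1.

1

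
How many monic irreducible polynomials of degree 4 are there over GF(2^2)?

60

Gauss's count: N_{4}(4) = (1/4) Σ_{d|4} μ(4/d)·4^d.
Divisors of 4: 1, 2, 4; μ(4/d) for each: 0, -1, 1.
Σ = − 4^2 + 4^4 = 240.
N = 240/4 = 60.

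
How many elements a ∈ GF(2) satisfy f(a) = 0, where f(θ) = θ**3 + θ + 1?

Evaluate at each of the 2 elements of GF(2):
f(0) = 1; f(1) = 1.
No element is a root.

0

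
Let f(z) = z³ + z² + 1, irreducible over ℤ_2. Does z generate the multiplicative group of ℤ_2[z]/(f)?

|GF(2^3)^×| = 2^3 − 1 = 7. Prime factorization: 7 = 7.
f is primitive ⇔ z has order 7 in GF(2)[z]/(f), i.e. z^(7/q) ≠ 1 for each prime q | 7.
z^(1) mod f = z.
None equal 1, so z has full order 7; f is primitive.

Yes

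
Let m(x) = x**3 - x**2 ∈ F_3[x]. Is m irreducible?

Check for roots in F_3: m(0) = 0 → root; m(1) = 0 → root; m(2) = 1.
m(0) = 0, so (x) divides m(x); m is reducible.

No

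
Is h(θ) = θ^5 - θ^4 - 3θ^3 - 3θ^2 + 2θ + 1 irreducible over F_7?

Yes

Check for roots in F_7: h(0) = 1; h(1) = 4; h(2) = 6; h(3) = 5; h(4) = 5; h(5) = 3; h(6) = 4.
No roots, so no linear factors.
Degree-2 irreducible divisors: test the 21 monic irreducibles of degree 2 over GF(7).
None of them divide h (all give nonzero remainder).
No irreducible factor of degree ≤ 2 exists, so h is irreducible over GF(7).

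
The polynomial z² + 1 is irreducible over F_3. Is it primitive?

Write f(z) = z² + 1.
|GF(3^2)^×| = 3^2 − 1 = 8. Prime factorization: 8 = 2^3.
f is primitive ⇔ z has order 8 in GF(3)[z]/(f), i.e. z^(8/q) ≠ 1 for each prime q | 8.
z^(4) mod f = 1
Since z^(4) = 1, the order of z divides 4 < 8; not primitive.

No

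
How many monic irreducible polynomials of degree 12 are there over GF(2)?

Gauss's count: N_{2}(12) = (1/12) Σ_{d|12} μ(12/d)·2^d.
Divisors of 12: 1, 2, 3, 4, 6, 12; μ(12/d) for each: 0, 1, 0, -1, -1, 1.
Σ = 2^2 − 2^4 − 2^6 + 2^12 = 4020.
N = 4020/12 = 335.

335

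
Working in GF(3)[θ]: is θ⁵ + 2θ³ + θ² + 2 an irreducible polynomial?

Write f(θ) = θ⁵ + 2θ³ + θ² + 2.
Check for roots in GF(3): f(0) = 2; f(1) = 0 → root; f(2) = 0 → root.
f(1) = 0, so (θ − 1) divides f(θ); f is reducible.

No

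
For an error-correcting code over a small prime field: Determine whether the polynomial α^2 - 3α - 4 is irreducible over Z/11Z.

Write f(α) = α^2 - 3α - 4.
Check each element of Z/11Z for a root: f(0)=7, f(1)=5, f(2)=5, f(3)=7, f(4)=0, f(5)=6, f(6)=3, f(7)=2, f(8)=3, f(9)=6, f(10)=0.
f(4) = 0, so (α − 4) divides f(α); f is reducible.

No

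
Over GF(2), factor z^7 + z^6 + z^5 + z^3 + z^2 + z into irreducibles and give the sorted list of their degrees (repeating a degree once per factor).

Write f(z) = z^7 + z^6 + z^5 + z^3 + z^2 + z.
Roots in GF(2): f(0) = 0 → root; f(1) = 0 → root.
Linear factors from roots: (z), (z + 1).
Complete factorization: f(z) = (z)·(z + 1)^4·(z^2 + z + 1).
Factor degrees with multiplicity: 1 + 1 + 1 + 1 + 1 + 2 = 7.

1, 1, 1, 1, 1, 2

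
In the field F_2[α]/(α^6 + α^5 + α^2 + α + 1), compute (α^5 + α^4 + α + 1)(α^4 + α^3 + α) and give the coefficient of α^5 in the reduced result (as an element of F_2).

0

Multiply in F_2[α]: (α^5 + α^4 + α + 1)·(α^4 + α^3 + α) = α^9 + α^7 + α^6 + α^3 + α^2 + α.
Reduce using α^6 ≡ α^5 + α^2 + α + 1 (mod α^6 + α^5 + α^2 + α + 1).
Reduced: α^3 + α^2 + 1.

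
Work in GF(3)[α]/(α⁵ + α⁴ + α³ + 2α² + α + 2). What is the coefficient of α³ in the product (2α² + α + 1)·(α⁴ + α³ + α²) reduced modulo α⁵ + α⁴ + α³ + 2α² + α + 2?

0

Multiply in GF(3)[α]: (2α² + α + 1)·(α⁴ + α³ + α²) = 2α⁶ + α⁴ + 2α³ + α².
Reduce using α⁵ ≡ 2α⁴ + 2α³ + α² + 2α + 1 (mod α⁵ + α⁴ + α³ + 2α² + α + 2).
Reduced: α⁴ + α + 1.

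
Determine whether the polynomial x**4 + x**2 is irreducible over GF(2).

Write m(x) = x**4 + x**2.
Check for roots in GF(2): m(0) = 0 → root; m(1) = 0 → root.
m(0) = 0, so (x) divides m(x); m is reducible.

No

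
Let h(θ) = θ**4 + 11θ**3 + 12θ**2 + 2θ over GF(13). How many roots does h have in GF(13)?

4

Evaluate at each of the 13 elements of GF(13):
h(0) = 0 → root; h(1) = 0 → root; h(2) = 0 → root; h(3) = 11; h(4) = 3; h(5) = 9; h(6) = 8; h(7) = 3; h(8) = 8; h(9) = 9; h(10) = 3; h(11) = 11; h(12) = 0 → root.
Roots: {0, 1, 2, 12}.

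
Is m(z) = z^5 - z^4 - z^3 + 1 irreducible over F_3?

Check for roots in F_3: m(0) = 1; m(1) = 0 → root; m(2) = 0 → root.
m(1) = 0, so (z − 1) divides m(z); m is reducible.

No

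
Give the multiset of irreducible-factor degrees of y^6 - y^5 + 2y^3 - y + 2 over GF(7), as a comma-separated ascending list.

1, 1, 1, 3

Write f(y) = y^6 - y^5 + 2y^3 - y + 2.
Linear factors from roots: (y - 3), (y + 2).
Complete factorization: f(y) = (y + 2)·(y - 3)^2·(y^3 + 3y^2 + y - 3).
Factor degrees with multiplicity: 1 + 1 + 1 + 3 = 6.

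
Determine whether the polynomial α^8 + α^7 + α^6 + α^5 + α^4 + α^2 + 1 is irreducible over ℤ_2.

Write h(α) = α^8 + α^7 + α^6 + α^5 + α^4 + α^2 + 1.
Check for roots in ℤ_2: h(0) = 1; h(1) = 1.
No roots, so no linear factors.
Monic irreducibles of degree 2 over GF(2): α^2 + α + 1.
None of them divide h (all give nonzero remainder).
Monic irreducibles of degree 3 over GF(2): α^3 + α + 1, α^3 + α^2 + 1.
None of them divide h (all give nonzero remainder).
Monic irreducibles of degree 4 over GF(2): α^4 + α + 1, α^4 + α^3 + 1, α^4 + α^3 + α^2 + α + 1.
None of them divide h (all give nonzero remainder).
No irreducible factor of degree ≤ 4 exists, so h is irreducible over GF(2).

Yes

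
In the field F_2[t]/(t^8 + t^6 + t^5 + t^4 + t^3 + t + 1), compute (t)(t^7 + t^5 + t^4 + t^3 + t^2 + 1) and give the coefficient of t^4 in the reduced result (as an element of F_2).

0

Multiply in F_2[t]: (t)·(t^7 + t^5 + t^4 + t^3 + t^2 + 1) = t^8 + t^6 + t^5 + t^4 + t^3 + t.
Reduce using t^8 ≡ t^6 + t^5 + t^4 + t^3 + t + 1 (mod t^8 + t^6 + t^5 + t^4 + t^3 + t + 1).
Reduced: 1.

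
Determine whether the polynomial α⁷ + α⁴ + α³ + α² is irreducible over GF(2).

No

Write f(α) = α⁷ + α⁴ + α³ + α².
Check for roots in GF(2): f(0) = 0 → root; f(1) = 0 → root.
f(0) = 0, so (α) divides f(α); f is reducible.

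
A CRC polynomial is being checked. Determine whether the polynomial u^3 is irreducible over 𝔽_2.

Write h(u) = u^3.
Check for roots in 𝔽_2: h(0) = 0 → root; h(1) = 1.
h(0) = 0, so (u) divides h(u); h is reducible.

No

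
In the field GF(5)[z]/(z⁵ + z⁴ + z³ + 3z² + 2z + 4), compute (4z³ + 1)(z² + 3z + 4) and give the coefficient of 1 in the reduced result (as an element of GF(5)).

3

Multiply in GF(5)[z]: (4z³ + 1)·(z² + 3z + 4) = 4z⁵ + 2z⁴ + z³ + z² + 3z + 4.
Reduce using z⁵ ≡ 4z⁴ + 4z³ + 2z² + 3z + 1 (mod z⁵ + z⁴ + z³ + 3z² + 2z + 4).
Reduced: 3z⁴ + 2z³ + 4z² + 3.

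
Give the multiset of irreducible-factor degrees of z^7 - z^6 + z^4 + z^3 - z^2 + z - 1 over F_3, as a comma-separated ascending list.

Write g(z) = z^7 - z^6 + z^4 + z^3 - z^2 + z - 1.
Roots in F_3: g(0) = 2; g(1) = 1; g(2) = 1.
Complete factorization: g(z) = (z^7 - z^6 + z^4 + z^3 - z^2 + z - 1).
Factor degrees with multiplicity: 7 = 7.

7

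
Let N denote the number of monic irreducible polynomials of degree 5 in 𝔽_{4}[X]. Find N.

204

x^(4^5) − x is the product of all monic irreducibles of degree dividing 5; Möbius inversion gives N = (1/5) Σ μ(5/d)·4^d.
Divisors of 5: 1, 5; μ(5/d) for each: -1, 1.
Σ = − 4^1 + 4^5 = 1020.
N = 1020/5 = 204.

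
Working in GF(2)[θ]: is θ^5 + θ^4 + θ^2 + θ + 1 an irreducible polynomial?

Write m(θ) = θ^5 + θ^4 + θ^2 + θ + 1.
Check for roots in GF(2): m(0) = 1; m(1) = 1.
No roots, so no linear factors.
Monic irreducibles of degree 2 over GF(2): θ^2 + θ + 1.
None of them divide m (all give nonzero remainder).
No irreducible factor of degree ≤ 2 exists, so m is irreducible over GF(2).

Yes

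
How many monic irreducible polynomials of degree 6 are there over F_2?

By the necklace-counting formula, N_2(6) = (1/6) Σ_{d|6} μ(6/d)·2^d.
Divisors of 6: 1, 2, 3, 6; μ(6/d) for each: 1, -1, -1, 1.
Σ = 2^1 − 2^2 − 2^3 + 2^6 = 54.
N = 54/6 = 9.

9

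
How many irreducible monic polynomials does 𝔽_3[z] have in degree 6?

116

x^(3^6) − x is the product of all monic irreducibles of degree dividing 6; Möbius inversion gives N = (1/6) Σ μ(6/d)·3^d.
Divisors of 6: 1, 2, 3, 6; μ(6/d) for each: 1, -1, -1, 1.
Σ = 3^1 − 3^2 − 3^3 + 3^6 = 696.
N = 696/6 = 116.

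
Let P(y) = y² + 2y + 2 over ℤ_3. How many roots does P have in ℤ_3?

Evaluate at each of the 3 elements of ℤ_3:
P(0) = 2; P(1) = 2; P(2) = 1.
No element is a root.

0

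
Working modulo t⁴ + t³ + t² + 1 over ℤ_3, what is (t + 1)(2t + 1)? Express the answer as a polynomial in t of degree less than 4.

2t^2 + 1

Multiply in ℤ_3[t]: (t + 1)·(2t + 1) = 2t² + 1.
Reduced: 2t² + 1.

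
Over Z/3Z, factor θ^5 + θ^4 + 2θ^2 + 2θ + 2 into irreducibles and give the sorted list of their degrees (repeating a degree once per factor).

Write f(θ) = θ^5 + θ^4 + 2θ^2 + 2θ + 2.
Roots in Z/3Z: f(0) = 2; f(1) = 2; f(2) = 2.
Complete factorization: f(θ) = (θ^2 + 2θ + 2)·(θ^3 + 2θ^2 + 1).
Factor degrees with multiplicity: 2 + 3 = 5.

2, 3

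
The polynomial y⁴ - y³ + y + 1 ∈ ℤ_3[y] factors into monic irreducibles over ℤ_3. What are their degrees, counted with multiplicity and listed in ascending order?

Write f(y) = y⁴ - y³ + y + 1.
Roots in ℤ_3: f(0) = 1; f(1) = 2; f(2) = 2.
Complete factorization: f(y) = (y⁴ - y³ + y + 1).
Factor degrees with multiplicity: 4 = 4.

4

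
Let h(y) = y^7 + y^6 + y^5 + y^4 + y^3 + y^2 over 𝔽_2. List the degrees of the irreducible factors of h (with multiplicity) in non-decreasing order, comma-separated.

1, 1, 1, 2, 2

Roots in 𝔽_2: h(0) = 0 → root; h(1) = 0 → root.
Linear factors from roots: (y), (y + 1).
Complete factorization: h(y) = (y + 1)·(y)^2·(y^2 + y + 1)^2.
Factor degrees with multiplicity: 1 + 1 + 1 + 2 + 2 = 7.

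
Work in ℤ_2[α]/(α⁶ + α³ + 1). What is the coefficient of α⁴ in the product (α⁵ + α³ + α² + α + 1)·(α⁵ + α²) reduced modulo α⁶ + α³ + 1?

1

Multiply in ℤ_2[α]: (α⁵ + α³ + α² + α + 1)·(α⁵ + α²) = α¹⁰ + α⁸ + α⁶ + α⁴ + α³ + α².
Reduce using α⁶ ≡ α³ + 1 (mod α⁶ + α³ + 1).
Reduced: α⁵ + α⁴ + α + 1.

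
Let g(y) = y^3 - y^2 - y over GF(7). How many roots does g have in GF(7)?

Evaluate at each of the 7 elements of GF(7):
g(0) = 0 → root; g(1) = 6; g(2) = 2; g(3) = 1; g(4) = 2; g(5) = 4; g(6) = 6.
Roots: {0}.

1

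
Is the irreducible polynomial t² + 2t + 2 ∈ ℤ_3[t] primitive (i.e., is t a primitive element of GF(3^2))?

Yes

Write f(t) = t² + 2t + 2.
|GF(3^2)^×| = 3^2 − 1 = 8. Prime factorization: 8 = 2^3.
f is primitive ⇔ t has order 8 in GF(3)[t]/(f), i.e. t^(8/q) ≠ 1 for each prime q | 8.
t^(4) mod f = 2.
None equal 1, so t has full order 8; f is primitive.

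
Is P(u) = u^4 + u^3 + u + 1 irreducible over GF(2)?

Check for roots in GF(2): P(0) = 1; P(1) = 0 → root.
P(1) = 0, so (u − 1) divides P(u); P is reducible.

No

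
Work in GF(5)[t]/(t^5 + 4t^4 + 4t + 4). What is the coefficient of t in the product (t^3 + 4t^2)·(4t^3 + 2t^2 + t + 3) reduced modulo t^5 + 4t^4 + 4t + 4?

Multiply in GF(5)[t]: (t^3 + 4t^2)·(4t^3 + 2t^2 + t + 3) = 4t^6 + 3t^5 + 4t^4 + 2t^3 + 2t^2.
Reduce using t^5 ≡ t^4 + t + 1 (mod t^5 + 4t^4 + 4t + 4).
Reduced: t^4 + 2t^3 + t^2 + t + 2.

1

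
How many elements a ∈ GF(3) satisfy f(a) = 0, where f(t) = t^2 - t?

2

Evaluate at each of the 3 elements of GF(3):
f(0) = 0 → root; f(1) = 0 → root; f(2) = 2.
Roots: {0, 1}.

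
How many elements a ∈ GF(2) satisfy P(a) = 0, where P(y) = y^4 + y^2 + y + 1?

Evaluate at each of the 2 elements of GF(2):
P(0) = 1; P(1) = 0 → root.
Roots: {1}.

1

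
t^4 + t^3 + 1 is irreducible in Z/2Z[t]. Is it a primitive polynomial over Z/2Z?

Write f(t) = t^4 + t^3 + 1.
|GF(2^4)^×| = 2^4 − 1 = 15. Prime factorization: 15 = 3·5.
f is primitive ⇔ t has order 15 in GF(2)[t]/(f), i.e. t^(15/q) ≠ 1 for each prime q | 15.
t^(5) mod f = t^3 + t + 1.
t^(3) mod f = t^3.
None equal 1, so t has full order 15; f is primitive.

Yes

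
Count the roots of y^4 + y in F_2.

2

Write f(y) = y^4 + y.
Evaluate at each of the 2 elements of F_2:
f(0) = 0 → root; f(1) = 0 → root.
Roots: {0, 1}.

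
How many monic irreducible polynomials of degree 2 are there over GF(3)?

The number of monic irreducibles of degree 2 over GF(3) is (1/2)·Σ_{d∣2} μ(2/d) 3^d.
Divisors of 2: 1, 2; μ(2/d) for each: -1, 1.
Σ = − 3^1 + 3^2 = 6.
N = 6/2 = 3.

3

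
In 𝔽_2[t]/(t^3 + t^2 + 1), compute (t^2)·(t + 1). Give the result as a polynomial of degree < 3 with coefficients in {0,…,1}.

1

Multiply in 𝔽_2[t]: (t^2)·(t + 1) = t^3 + t^2.
Reduce using t^3 ≡ t^2 + 1 (mod t^3 + t^2 + 1).
Reduced: 1.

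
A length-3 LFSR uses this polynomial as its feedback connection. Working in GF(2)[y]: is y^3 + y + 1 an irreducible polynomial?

Write P(y) = y^3 + y + 1.
Check for roots in GF(2): P(0) = 1; P(1) = 1.
No roots. A degree-3 polynomial over a field with no linear factor is irreducible.

Yes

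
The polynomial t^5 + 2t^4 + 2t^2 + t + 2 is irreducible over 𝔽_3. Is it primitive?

No

Write f(t) = t^5 + 2t^4 + 2t^2 + t + 2.
|GF(3^5)^×| = 3^5 − 1 = 242. Prime factorization: 242 = 2·11^2.
f is primitive ⇔ t has order 242 in GF(3)[t]/(f), i.e. t^(242/q) ≠ 1 for each prime q | 242.
t^(121) mod f = 1
t^(22) mod f = t^4 + 2t^3 + 2t^2 + t + 1.
Since t^(121) = 1, the order of t divides 121 < 242; not primitive.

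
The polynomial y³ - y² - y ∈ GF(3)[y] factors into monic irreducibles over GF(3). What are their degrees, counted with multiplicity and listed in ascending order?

Write f(y) = y³ - y² - y.
Roots in GF(3): f(0) = 0 → root; f(1) = 2; f(2) = 2.
Linear factors from roots: (y).
Complete factorization: f(y) = (y)·(y² - y - 1).
Factor degrees with multiplicity: 1 + 2 = 3.

1, 2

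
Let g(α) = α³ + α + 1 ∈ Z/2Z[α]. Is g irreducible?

Check for roots in Z/2Z: g(0) = 1; g(1) = 1.
No roots. A degree-3 polynomial over a field with no linear factor is irreducible.

Yes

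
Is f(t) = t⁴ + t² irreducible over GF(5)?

Check for roots in GF(5): f(0) = 0 → root; f(1) = 2; f(2) = 0 → root; f(3) = 0 → root; f(4) = 2.
f(0) = 0, so (t) divides f(t); f is reducible.

No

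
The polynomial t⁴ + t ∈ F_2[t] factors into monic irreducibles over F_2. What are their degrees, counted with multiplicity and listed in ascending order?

1, 1, 2

Write f(t) = t⁴ + t.
Roots in F_2: f(0) = 0 → root; f(1) = 0 → root.
Linear factors from roots: (t), (t + 1).
Complete factorization: f(t) = (t)·(t + 1)·(t² + t + 1).
Factor degrees with multiplicity: 1 + 1 + 2 = 4.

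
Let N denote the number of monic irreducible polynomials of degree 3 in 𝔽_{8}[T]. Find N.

By the necklace-counting formula, N_8(3) = (1/3) Σ_{d|3} μ(3/d)·8^d.
Divisors of 3: 1, 3; μ(3/d) for each: -1, 1.
Σ = − 8^1 + 8^3 = 504.
N = 504/3 = 168.

168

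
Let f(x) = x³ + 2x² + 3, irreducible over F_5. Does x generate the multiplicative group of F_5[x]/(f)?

Yes

|GF(5^3)^×| = 5^3 − 1 = 124. Prime factorization: 124 = 2^2·31.
f is primitive ⇔ x has order 124 in GF(5)[x]/(f), i.e. x^(124/q) ≠ 1 for each prime q | 124.
x^(62) mod f = 4.
x^(4) mod f = 4x² + 2x + 1.
None equal 1, so x has full order 124; f is primitive.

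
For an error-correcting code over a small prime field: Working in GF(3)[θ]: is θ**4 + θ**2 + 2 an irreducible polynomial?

Yes

Write f(θ) = θ**4 + θ**2 + 2.
Check for roots in GF(3): f(0) = 2; f(1) = 1; f(2) = 1.
No roots, so no linear factors.
Monic irreducibles of degree 2 over GF(3): θ**2 + 1, θ**2 + θ + 2, θ**2 + 2θ + 2.
None of them divide f (all give nonzero remainder).
No irreducible factor of degree ≤ 2 exists, so f is irreducible over GF(3).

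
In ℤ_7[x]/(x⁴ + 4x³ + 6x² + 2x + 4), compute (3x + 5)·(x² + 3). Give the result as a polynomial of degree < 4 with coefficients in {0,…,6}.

Multiply in ℤ_7[x]: (3x + 5)·(x² + 3) = 3x³ + 5x² + 2x + 1.
Reduced: 3x³ + 5x² + 2x + 1.

3x^3 + 5x^2 + 2x + 1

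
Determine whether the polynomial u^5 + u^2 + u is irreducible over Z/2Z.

No

Write g(u) = u^5 + u^2 + u.
Check for roots in Z/2Z: g(0) = 0 → root; g(1) = 1.
g(0) = 0, so (u) divides g(u); g is reducible.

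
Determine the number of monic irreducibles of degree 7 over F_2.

The number of monic irreducibles of degree 7 over GF(2) is (1/7)·Σ_{d∣7} μ(7/d) 2^d.
Divisors of 7: 1, 7; μ(7/d) for each: -1, 1.
Σ = − 2^1 + 2^7 = 126.
N = 126/7 = 18.

18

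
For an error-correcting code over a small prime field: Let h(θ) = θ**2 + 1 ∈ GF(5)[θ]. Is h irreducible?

Check for roots in GF(5): h(0) = 1; h(1) = 2; h(2) = 0 → root; h(3) = 0 → root; h(4) = 2.
h(2) = 0, so (θ − 2) divides h(θ); h is reducible.

No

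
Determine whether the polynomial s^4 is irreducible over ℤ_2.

Write P(s) = s^4.
Check for roots in ℤ_2: P(0) = 0 → root; P(1) = 1.
P(0) = 0, so (s) divides P(s); P is reducible.

No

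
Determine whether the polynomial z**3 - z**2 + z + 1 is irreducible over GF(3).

Write P(z) = z**3 - z**2 + z + 1.
Check for roots in GF(3): P(0) = 1; P(1) = 2; P(2) = 1.
No roots. A degree-3 polynomial over a field with no linear factor is irreducible.

Yes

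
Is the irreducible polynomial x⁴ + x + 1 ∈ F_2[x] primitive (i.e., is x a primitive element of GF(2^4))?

Yes

Write f(x) = x⁴ + x + 1.
|GF(2^4)^×| = 2^4 − 1 = 15. Prime factorization: 15 = 3·5.
f is primitive ⇔ x has order 15 in GF(2)[x]/(f), i.e. x^(15/q) ≠ 1 for each prime q | 15.
x^(5) mod f = x² + x.
x^(3) mod f = x³.
None equal 1, so x has full order 15; f is primitive.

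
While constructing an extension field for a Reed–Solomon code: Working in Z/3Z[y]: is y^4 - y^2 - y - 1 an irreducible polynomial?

No

Write h(y) = y^4 - y^2 - y - 1.
Check for roots in Z/3Z: h(0) = 2; h(1) = 1; h(2) = 0 → root.
h(2) = 0, so (y − 2) divides h(y); h is reducible.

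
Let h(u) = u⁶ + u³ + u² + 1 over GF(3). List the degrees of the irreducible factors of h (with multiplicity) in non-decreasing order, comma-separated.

Roots in GF(3): h(0) = 1; h(1) = 1; h(2) = 2.
Complete factorization: h(u) = (u⁶ + u³ + u² + 1).
Factor degrees with multiplicity: 6 = 6.

6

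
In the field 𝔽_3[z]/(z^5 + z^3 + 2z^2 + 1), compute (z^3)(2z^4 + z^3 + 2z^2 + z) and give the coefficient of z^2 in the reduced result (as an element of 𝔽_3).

Multiply in 𝔽_3[z]: (z^3)·(2z^4 + z^3 + 2z^2 + z) = 2z^7 + z^6 + 2z^5 + z^4.
Reduce using z^5 ≡ 2z^3 + z^2 + 2 (mod z^5 + z^3 + 2z^2 + 1).
Reduced: 2z^4 + z^3 + z^2 + 2z.

1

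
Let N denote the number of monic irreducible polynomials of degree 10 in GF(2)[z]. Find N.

The number of monic irreducibles of degree 10 over GF(2) is (1/10)·Σ_{d∣10} μ(10/d) 2^d.
Divisors of 10: 1, 2, 5, 10; μ(10/d) for each: 1, -1, -1, 1.
Σ = 2^1 − 2^2 − 2^5 + 2^10 = 990.
N = 990/10 = 99.

99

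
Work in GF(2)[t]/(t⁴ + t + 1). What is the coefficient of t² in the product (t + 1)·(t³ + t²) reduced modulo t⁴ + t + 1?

1

Multiply in GF(2)[t]: (t + 1)·(t³ + t²) = t⁴ + t².
Reduce using t⁴ ≡ t + 1 (mod t⁴ + t + 1).
Reduced: t² + t + 1.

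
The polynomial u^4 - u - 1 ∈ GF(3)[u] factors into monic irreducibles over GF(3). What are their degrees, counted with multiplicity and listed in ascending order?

4

Write h(u) = u^4 - u - 1.
Roots in GF(3): h(0) = 2; h(1) = 2; h(2) = 1.
Complete factorization: h(u) = (u^4 - u - 1).
Factor degrees with multiplicity: 4 = 4.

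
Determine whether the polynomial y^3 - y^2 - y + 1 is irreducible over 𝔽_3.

Write m(y) = y^3 - y^2 - y + 1.
Check for roots in 𝔽_3: m(0) = 1; m(1) = 0 → root; m(2) = 0 → root.
m(1) = 0, so (y − 1) divides m(y); m is reducible.

No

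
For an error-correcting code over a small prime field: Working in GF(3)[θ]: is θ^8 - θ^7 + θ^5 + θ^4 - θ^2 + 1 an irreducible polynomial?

Yes

Write P(θ) = θ^8 - θ^7 + θ^5 + θ^4 - θ^2 + 1.
Check for roots in GF(3): P(0) = 1; P(1) = 2; P(2) = 2.
No roots, so no linear factors.
Monic irreducibles of degree 2 over GF(3): θ^2 + 1, θ^2 + θ - 1, θ^2 - θ - 1.
None of them divide P (all give nonzero remainder).
Degree-3 irreducible divisors: test the 8 monic irreducibles of degree 3 over GF(3).
None of them divide P (all give nonzero remainder).
Degree-4 irreducible divisors: test the 18 monic irreducibles of degree 4 over GF(3).
None of them divide P (all give nonzero remainder).
No irreducible factor of degree ≤ 4 exists, so P is irreducible over GF(3).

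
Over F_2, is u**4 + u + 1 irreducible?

Yes

Write P(u) = u**4 + u + 1.
Check for roots in F_2: P(0) = 1; P(1) = 1.
No roots, so no linear factors.
Monic irreducibles of degree 2 over GF(2): u**2 + u + 1.
None of them divide P (all give nonzero remainder).
No irreducible factor of degree ≤ 2 exists, so P is irreducible over GF(2).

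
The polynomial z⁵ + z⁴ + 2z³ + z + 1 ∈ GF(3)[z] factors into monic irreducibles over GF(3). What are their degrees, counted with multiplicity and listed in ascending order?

Write f(z) = z⁵ + z⁴ + 2z³ + z + 1.
Roots in GF(3): f(0) = 1; f(1) = 0 → root; f(2) = 1.
Linear factors from roots: (z + 2).
Complete factorization: f(z) = (z + 2)·(z⁴ + 2z³ + z² + z + 2).
Factor degrees with multiplicity: 1 + 4 = 5.

1, 4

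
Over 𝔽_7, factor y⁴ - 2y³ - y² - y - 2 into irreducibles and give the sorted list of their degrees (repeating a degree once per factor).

Write f(y) = y⁴ - 2y³ - y² - y - 2.
Linear factors from roots: (y + 2).
Complete factorization: f(y) = (y + 2)·(y³ + 3y² - 1).
Factor degrees with multiplicity: 1 + 3 = 4.

1, 3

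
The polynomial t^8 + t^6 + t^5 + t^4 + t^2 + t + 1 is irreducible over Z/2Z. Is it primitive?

Write f(t) = t^8 + t^6 + t^5 + t^4 + t^2 + t + 1.
|GF(2^8)^×| = 2^8 − 1 = 255. Prime factorization: 255 = 3·5·17.
f is primitive ⇔ t has order 255 in GF(2)[t]/(f), i.e. t^(255/q) ≠ 1 for each prime q | 255.
t^(85) mod f = 1
t^(51) mod f = t^6 + t^4 + t^3 + t^2 + t.
t^(15) mod f = t^7 + t^6 + t^5 + t^4 + t^3 + t^2 + t.
Since t^(85) = 1, the order of t divides 85 < 255; not primitive.

No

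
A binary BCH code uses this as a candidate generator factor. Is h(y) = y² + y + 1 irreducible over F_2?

Check for roots in F_2: h(0) = 1; h(1) = 1.
No roots. A degree-2 polynomial over a field with no linear factor is irreducible.

Yes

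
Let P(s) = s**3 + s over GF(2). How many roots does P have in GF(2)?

2

Evaluate at each of the 2 elements of GF(2):
P(0) = 0 → root; P(1) = 0 → root.
Roots: {0, 1}.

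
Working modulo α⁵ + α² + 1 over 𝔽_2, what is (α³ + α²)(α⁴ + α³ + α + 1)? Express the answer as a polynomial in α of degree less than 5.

Multiply in 𝔽_2[α]: (α³ + α²)·(α⁴ + α³ + α + 1) = α⁷ + α⁵ + α⁴ + α².
Reduce using α⁵ ≡ α² + 1 (mod α⁵ + α² + 1).
Reduced: α² + 1.

α^2 + 1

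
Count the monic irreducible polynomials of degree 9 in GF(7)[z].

4483696

Gauss's count: N_{7}(9) = (1/9) Σ_{d|9} μ(9/d)·7^d.
Divisors of 9: 1, 3, 9; μ(9/d) for each: 0, -1, 1.
Σ = − 7^3 + 7^9 = 40353264.
N = 40353264/9 = 4483696.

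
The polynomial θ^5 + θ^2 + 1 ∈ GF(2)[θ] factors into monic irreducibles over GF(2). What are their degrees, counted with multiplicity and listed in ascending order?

Write g(θ) = θ^5 + θ^2 + 1.
Roots in GF(2): g(0) = 1; g(1) = 1.
Complete factorization: g(θ) = (θ^5 + θ^2 + 1).
Factor degrees with multiplicity: 5 = 5.

5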